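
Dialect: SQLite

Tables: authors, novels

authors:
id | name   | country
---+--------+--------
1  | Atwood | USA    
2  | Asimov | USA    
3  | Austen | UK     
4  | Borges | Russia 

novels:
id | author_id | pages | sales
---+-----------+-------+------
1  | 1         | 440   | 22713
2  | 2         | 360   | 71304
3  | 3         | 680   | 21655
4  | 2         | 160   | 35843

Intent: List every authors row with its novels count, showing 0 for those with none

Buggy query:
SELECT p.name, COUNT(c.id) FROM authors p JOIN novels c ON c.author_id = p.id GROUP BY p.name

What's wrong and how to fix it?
Bug: An inner join excludes parents with zero children

Fix: Switch to LEFT JOIN to retain unmatched parent rows

Corrected query:
SELECT p.name, COUNT(c.id) FROM authors p LEFT JOIN novels c ON c.author_id = p.id GROUP BY p.name

Result:
name   | COUNT(c.id)
-------+------------
Asimov | 2          
Atwood | 1          
Austen | 1          
Borges | 0          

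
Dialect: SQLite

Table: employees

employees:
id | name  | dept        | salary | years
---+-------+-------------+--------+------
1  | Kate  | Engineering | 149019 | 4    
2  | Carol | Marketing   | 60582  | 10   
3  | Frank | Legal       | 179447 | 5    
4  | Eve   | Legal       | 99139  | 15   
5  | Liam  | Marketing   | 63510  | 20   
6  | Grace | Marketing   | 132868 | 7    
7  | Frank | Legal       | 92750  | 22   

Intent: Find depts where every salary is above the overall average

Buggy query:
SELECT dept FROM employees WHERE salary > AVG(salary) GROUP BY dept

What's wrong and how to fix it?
Bug: WHERE evaluates per row before aggregation, so AVG() is unavailable

Fix: Compute the overall average in a scalar subquery and compare each group's MIN against it in HAVING

Corrected query:
SELECT dept FROM employees GROUP BY dept HAVING MIN(salary) > (SELECT AVG(salary) FROM employees)

Result:
dept       
-----------
Engineering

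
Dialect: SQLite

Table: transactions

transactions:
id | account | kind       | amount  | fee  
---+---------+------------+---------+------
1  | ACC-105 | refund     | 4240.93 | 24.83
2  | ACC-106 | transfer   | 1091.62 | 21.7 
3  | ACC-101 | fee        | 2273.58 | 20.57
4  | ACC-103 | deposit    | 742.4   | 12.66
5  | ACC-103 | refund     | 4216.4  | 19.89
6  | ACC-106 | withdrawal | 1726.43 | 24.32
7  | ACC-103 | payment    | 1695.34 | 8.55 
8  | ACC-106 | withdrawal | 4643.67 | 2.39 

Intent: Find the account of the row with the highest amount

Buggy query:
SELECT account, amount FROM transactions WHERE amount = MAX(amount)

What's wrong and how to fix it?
Bug: WHERE is evaluated per row; an aggregate over the whole table isn't defined there

Fix: Wrap MAX in a scalar subquery so WHERE compares against a single value

Corrected query:
SELECT account, amount FROM transactions WHERE amount = (SELECT MAX(amount) FROM transactions)

Result:
account | amount 
--------+--------
ACC-106 | 4643.67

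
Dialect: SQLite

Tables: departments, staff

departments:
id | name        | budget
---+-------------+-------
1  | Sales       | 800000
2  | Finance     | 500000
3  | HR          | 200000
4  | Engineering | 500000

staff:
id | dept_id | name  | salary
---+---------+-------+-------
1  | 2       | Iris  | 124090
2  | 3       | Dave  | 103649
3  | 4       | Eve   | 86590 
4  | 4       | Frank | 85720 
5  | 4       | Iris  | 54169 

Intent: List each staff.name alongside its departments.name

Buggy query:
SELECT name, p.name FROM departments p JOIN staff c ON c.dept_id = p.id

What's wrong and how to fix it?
Bug: Both tables have a 'name' column; the unqualified reference is ambiguous

Fix: Qualify the column with its table alias (c.name)

Corrected query:
SELECT c.name, p.name FROM departments p JOIN staff c ON c.dept_id = p.id

Result:
name  | name       
------+------------
Iris  | Finance    
Dave  | HR         
Eve   | Engineering
Frank | Engineering
Iris  | Engineering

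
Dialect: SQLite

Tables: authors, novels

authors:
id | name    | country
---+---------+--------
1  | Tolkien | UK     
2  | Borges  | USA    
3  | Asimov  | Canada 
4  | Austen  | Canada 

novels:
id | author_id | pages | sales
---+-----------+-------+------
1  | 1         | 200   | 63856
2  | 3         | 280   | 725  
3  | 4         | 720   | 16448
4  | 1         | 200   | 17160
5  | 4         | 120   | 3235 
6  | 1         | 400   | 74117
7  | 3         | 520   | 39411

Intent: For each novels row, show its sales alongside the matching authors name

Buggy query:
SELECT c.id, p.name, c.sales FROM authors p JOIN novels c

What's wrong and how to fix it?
Bug: JOIN with no ON clause produces a cartesian product; every novels row pairs with every authors row

Fix: Specify the join condition linking the foreign key to the parent id

Corrected query:
SELECT c.id, p.name, c.sales FROM authors p JOIN novels c ON c.author_id = p.id

Result:
id | name    | sales
---+---------+------
1  | Tolkien | 63856
2  | Asimov  | 725  
3  | Austen  | 16448
4  | Tolkien | 17160
5  | Austen  | 3235 
6  | Tolkien | 74117
7  | Asimov  | 39411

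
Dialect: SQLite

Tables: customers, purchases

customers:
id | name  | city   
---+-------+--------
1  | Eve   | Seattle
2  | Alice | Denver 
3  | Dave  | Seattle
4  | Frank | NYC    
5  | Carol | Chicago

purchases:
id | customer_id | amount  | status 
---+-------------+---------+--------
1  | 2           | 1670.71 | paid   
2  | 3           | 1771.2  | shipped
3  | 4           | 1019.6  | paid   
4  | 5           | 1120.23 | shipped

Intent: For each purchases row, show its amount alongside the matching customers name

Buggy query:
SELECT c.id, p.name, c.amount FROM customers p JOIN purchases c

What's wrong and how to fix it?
Bug: JOIN with no ON clause produces a cartesian product; every purchases row pairs with every customers row

Fix: Add ON c.customer_id = p.id to the JOIN

Corrected query:
SELECT c.id, p.name, c.amount FROM customers p JOIN purchases c ON c.customer_id = p.id

Result:
id | name  | amount 
---+-------+--------
1  | Alice | 1670.71
2  | Dave  | 1771.2 
3  | Frank | 1019.6 
4  | Carol | 1120.23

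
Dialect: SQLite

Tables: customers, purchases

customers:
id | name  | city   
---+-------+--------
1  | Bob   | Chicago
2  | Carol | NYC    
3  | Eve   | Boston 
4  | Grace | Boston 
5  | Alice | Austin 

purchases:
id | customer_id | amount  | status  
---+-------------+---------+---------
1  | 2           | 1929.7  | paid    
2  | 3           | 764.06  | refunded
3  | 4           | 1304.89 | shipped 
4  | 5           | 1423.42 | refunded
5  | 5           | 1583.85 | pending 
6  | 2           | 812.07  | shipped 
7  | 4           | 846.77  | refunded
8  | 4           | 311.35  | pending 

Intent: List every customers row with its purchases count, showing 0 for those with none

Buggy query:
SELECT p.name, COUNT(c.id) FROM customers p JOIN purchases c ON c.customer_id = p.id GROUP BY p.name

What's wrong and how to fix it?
Bug: INNER JOIN drops customers rows that have no matching purchases rows

Fix: Use LEFT JOIN so parents without children still appear (COUNT(c.id) gives 0)

Corrected query:
SELECT p.name, COUNT(c.id) FROM customers p LEFT JOIN purchases c ON c.customer_id = p.id GROUP BY p.name

Result:
name  | COUNT(c.id)
------+------------
Alice | 2          
Bob   | 0          
Carol | 2          
Eve   | 1          
Grace | 3          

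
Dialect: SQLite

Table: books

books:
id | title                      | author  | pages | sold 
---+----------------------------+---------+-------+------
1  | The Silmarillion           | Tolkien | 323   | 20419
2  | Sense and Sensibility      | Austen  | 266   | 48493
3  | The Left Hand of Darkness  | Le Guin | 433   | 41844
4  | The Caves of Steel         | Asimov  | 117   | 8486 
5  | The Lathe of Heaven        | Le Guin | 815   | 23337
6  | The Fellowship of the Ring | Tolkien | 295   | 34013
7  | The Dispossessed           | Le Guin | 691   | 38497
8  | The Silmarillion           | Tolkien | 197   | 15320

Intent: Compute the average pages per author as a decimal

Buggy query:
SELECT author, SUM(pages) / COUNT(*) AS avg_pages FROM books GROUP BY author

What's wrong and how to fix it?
Bug: Both operands are integers, so '/' performs integer division and truncates

Fix: Cast one side to REAL so the division keeps the fractional part

Corrected query:
SELECT author, SUM(pages) * 1.0 / COUNT(*) AS avg_pages FROM books GROUP BY author

Result:
author  | avg_pages 
--------+-----------
Asimov  | 117       
Austen  | 266       
Le Guin | 646.333333
Tolkien | 271.666667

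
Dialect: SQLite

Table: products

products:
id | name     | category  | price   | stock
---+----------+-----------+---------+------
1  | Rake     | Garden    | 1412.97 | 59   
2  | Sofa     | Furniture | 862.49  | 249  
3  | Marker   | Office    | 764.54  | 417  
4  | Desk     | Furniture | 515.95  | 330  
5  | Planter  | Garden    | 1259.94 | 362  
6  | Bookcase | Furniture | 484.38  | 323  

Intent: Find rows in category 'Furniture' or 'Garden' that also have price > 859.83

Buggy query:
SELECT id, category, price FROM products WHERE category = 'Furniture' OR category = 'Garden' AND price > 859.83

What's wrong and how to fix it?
Bug: AND binds tighter than OR, so this parses as category = 'Furniture' OR (category = 'Garden' AND price > 859.83)

Fix: Group the OR with parentheses (or use IN), then AND the threshold

Corrected query:
SELECT id, category, price FROM products WHERE (category = 'Furniture' OR category = 'Garden') AND price > 859.83

Result:
id | category  | price  
---+-----------+--------
1  | Garden    | 1412.97
2  | Furniture | 862.49 
5  | Garden    | 1259.94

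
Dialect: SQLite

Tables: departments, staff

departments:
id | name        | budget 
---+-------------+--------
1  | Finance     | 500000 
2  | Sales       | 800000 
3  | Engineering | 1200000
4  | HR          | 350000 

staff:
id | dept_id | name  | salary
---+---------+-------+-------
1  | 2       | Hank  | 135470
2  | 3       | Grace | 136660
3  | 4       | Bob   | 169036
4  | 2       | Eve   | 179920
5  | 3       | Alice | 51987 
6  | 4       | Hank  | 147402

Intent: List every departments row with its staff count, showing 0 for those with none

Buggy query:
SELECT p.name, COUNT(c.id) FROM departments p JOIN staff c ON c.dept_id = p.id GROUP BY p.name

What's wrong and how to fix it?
Bug: An inner join excludes parents with zero children

Fix: Use LEFT JOIN so parents without children still appear (COUNT(c.id) gives 0)

Corrected query:
SELECT p.name, COUNT(c.id) FROM departments p LEFT JOIN staff c ON c.dept_id = p.id GROUP BY p.name

Result:
name        | COUNT(c.id)
------------+------------
Engineering | 2          
Finance     | 0          
HR          | 2          
Sales       | 2          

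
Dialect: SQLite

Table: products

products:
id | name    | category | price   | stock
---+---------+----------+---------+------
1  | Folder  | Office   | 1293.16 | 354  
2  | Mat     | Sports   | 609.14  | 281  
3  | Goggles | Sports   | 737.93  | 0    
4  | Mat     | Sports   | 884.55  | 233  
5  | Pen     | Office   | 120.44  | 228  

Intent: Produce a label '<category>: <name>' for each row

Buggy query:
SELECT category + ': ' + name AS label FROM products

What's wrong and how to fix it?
Bug: SQLite uses || for string concatenation; + coerces text to numbers (yielding 0)

Fix: Use the || operator for string concatenation

Corrected query:
SELECT category || ': ' || name AS label FROM products

Result:
label          
---------------
Office: Folder 
Sports: Mat    
Sports: Goggles
Sports: Mat    
Office: Pen    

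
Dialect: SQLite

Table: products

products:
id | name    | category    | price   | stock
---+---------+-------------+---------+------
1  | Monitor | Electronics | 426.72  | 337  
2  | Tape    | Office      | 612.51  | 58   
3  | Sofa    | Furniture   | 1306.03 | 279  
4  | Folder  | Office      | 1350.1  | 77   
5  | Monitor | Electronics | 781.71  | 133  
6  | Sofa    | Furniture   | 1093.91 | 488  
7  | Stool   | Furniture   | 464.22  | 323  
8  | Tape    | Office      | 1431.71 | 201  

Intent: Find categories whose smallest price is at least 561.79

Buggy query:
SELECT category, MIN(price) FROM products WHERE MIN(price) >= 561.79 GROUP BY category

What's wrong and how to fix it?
Bug: Aggregates like MIN are computed per group after WHERE runs

Fix: Replace WHERE with HAVING after the GROUP BY

Corrected query:
SELECT category, MIN(price) FROM products GROUP BY category HAVING MIN(price) >= 561.79

Result:
category | MIN(price)
---------+-----------
Office   | 612.51    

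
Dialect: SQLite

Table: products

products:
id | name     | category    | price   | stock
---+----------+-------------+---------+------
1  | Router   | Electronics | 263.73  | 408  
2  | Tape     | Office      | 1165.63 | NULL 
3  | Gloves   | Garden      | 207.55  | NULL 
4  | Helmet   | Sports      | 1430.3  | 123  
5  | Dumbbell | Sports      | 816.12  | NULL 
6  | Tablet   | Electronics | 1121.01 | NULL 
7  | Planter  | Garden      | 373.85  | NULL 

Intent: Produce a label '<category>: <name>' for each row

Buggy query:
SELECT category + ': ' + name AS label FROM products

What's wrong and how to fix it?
Bug: '+' is numeric addition; on text columns SQLite converts them to 0 instead of concatenating

Fix: Use the || operator for string concatenation

Corrected query:
SELECT category || ': ' || name AS label FROM products

Result:
label              
-------------------
Electronics: Router
Office: Tape       
Garden: Gloves     
Sports: Helmet     
Sports: Dumbbell   
Electronics: Tablet
Garden: Planter    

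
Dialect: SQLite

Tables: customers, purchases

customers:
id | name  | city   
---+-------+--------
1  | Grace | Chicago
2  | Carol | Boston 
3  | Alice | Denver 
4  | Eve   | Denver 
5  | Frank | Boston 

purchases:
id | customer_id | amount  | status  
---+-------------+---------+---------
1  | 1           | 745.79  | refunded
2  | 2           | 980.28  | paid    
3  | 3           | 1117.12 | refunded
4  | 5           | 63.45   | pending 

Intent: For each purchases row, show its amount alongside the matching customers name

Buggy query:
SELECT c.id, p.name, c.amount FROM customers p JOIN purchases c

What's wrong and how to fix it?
Bug: Missing join condition: each purchases row is matched to all customers rows instead of just its own

Fix: Add ON c.customer_id = p.id to the JOIN

Corrected query:
SELECT c.id, p.name, c.amount FROM customers p JOIN purchases c ON c.customer_id = p.id

Result:
id | name  | amount 
---+-------+--------
1  | Grace | 745.79 
2  | Carol | 980.28 
3  | Alice | 1117.12
4  | Frank | 63.45  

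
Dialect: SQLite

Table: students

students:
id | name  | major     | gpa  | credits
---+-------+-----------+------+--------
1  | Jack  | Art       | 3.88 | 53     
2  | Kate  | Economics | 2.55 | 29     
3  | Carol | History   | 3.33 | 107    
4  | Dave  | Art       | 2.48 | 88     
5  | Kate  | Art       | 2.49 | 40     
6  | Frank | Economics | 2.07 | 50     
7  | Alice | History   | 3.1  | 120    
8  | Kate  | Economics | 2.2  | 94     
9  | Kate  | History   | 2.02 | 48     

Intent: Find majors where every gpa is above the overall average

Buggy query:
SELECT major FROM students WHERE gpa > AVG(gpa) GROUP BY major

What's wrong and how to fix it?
Bug: WHERE evaluates per row before aggregation, so AVG() is unavailable

Fix: Compute the overall average in a scalar subquery and compare each group's MIN against it in HAVING

Corrected query:
SELECT major FROM students GROUP BY major HAVING MIN(gpa) > (SELECT AVG(gpa) FROM students)

Result:
(no rows)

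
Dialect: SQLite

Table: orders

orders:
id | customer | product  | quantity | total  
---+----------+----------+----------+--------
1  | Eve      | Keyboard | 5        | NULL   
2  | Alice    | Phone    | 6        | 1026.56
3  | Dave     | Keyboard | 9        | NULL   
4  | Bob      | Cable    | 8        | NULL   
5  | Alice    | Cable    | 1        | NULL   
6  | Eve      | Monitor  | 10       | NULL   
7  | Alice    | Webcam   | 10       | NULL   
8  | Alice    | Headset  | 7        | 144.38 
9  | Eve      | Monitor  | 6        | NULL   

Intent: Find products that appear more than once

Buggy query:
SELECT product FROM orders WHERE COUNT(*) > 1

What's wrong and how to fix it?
Bug: COUNT(*) is an aggregate and cannot be used in WHERE

Fix: Group first, then use HAVING for the count condition

Corrected query:
SELECT product FROM orders GROUP BY product HAVING COUNT(*) > 1

Result:
product 
--------
Cable   
Keyboard
Monitor 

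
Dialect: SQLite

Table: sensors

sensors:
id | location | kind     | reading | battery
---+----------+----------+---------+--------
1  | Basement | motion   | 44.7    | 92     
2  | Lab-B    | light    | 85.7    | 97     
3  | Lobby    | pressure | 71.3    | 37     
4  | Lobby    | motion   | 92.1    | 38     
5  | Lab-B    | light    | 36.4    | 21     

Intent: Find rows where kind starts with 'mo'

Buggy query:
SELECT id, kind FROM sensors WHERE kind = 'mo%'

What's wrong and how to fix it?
Bug: Wildcards only work with LIKE; '=' treats '%' as a literal character

Fix: Use LIKE for wildcard pattern matching

Corrected query:
SELECT id, kind FROM sensors WHERE kind LIKE 'mo%'

Result:
id | kind  
---+-------
1  | motion
4  | motion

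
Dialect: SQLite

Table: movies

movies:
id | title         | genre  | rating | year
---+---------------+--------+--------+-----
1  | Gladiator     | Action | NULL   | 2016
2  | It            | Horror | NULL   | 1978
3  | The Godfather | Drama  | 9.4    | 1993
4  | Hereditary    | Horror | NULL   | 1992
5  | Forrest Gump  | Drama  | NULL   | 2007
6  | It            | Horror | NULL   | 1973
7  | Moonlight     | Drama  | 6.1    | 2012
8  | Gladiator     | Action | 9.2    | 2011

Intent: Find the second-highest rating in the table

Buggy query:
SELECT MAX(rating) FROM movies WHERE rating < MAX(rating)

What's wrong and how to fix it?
Bug: MAX(rating) on the right of the comparison is an aggregate-in-WHERE error

Fix: Put the inner MAX in a scalar subquery

Corrected query:
SELECT MAX(rating) FROM movies WHERE rating < (SELECT MAX(rating) FROM movies)

Result:
MAX(rating)
-----------
9.2        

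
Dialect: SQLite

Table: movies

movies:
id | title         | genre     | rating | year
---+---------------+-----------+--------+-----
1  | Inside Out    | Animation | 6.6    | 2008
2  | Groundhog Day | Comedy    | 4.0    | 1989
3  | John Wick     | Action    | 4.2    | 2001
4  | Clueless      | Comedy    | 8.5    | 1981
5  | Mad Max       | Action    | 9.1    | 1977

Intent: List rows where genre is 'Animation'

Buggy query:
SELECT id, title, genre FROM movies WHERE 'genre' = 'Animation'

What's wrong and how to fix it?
Bug: Single quotes denote string literals in SQL; the column name is being compared as a constant string

Fix: Reference the column as genre without single quotes

Corrected query:
SELECT id, title, genre FROM movies WHERE genre = 'Animation'

Result:
id | title      | genre    
---+------------+----------
1  | Inside Out | Animation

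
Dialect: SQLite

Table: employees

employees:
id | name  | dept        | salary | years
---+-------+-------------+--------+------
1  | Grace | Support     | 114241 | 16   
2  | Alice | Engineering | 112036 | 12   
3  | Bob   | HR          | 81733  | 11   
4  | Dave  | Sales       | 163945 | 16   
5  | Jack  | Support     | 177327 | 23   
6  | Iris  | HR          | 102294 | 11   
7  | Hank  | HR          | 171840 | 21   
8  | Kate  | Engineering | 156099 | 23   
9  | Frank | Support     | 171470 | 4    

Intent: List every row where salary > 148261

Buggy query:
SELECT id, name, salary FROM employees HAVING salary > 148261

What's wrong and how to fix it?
Bug: This is a non-aggregate query (no GROUP BY, no aggregates), so in SQLite the HAVING clause is invalid here; a row-level condition belongs in WHERE

Fix: Use WHERE for row-level filtering

Corrected query:
SELECT id, name, salary FROM employees WHERE salary > 148261

Result:
id | name  | salary
---+-------+-------
4  | Dave  | 163945
5  | Jack  | 177327
7  | Hank  | 171840
8  | Kate  | 156099
9  | Frank | 171470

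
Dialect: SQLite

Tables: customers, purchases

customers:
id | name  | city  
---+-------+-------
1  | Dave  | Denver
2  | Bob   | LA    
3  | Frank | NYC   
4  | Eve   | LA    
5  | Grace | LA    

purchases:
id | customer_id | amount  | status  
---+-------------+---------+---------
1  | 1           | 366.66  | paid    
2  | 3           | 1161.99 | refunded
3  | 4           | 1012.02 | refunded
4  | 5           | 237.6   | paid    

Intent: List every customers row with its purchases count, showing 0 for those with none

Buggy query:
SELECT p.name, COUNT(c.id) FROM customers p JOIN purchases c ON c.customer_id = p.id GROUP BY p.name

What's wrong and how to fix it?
Bug: An inner join excludes parents with zero children

Fix: Switch to LEFT JOIN to retain unmatched parent rows

Corrected query:
SELECT p.name, COUNT(c.id) FROM customers p LEFT JOIN purchases c ON c.customer_id = p.id GROUP BY p.name

Result:
name  | COUNT(c.id)
------+------------
Bob   | 0          
Dave  | 1          
Eve   | 1          
Frank | 1          
Grace | 1          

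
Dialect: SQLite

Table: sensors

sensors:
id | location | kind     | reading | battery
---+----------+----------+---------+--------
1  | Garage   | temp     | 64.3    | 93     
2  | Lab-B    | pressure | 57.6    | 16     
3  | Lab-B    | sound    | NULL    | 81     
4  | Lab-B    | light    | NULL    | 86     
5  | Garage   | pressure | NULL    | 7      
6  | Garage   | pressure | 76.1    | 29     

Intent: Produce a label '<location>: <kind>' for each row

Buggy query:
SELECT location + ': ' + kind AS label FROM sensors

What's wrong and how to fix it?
Bug: '+' is numeric addition; on text columns SQLite converts them to 0 instead of concatenating

Fix: Replace + with || to concatenate text

Corrected query:
SELECT location || ': ' || kind AS label FROM sensors

Result:
label           
----------------
Garage: temp    
Lab-B: pressure 
Lab-B: sound    
Lab-B: light    
Garage: pressure
Garage: pressure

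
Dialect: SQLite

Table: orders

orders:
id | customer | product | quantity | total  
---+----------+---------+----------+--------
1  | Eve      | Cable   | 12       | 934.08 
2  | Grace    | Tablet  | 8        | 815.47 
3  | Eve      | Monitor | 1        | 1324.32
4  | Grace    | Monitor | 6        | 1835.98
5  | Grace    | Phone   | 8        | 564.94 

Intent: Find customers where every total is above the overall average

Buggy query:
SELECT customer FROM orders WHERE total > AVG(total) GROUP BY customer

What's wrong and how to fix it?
Bug: AVG() is an aggregate; it can't sit directly in WHERE

Fix: Compute the overall average in a scalar subquery and compare each group's MIN against it in HAVING

Corrected query:
SELECT customer FROM orders GROUP BY customer HAVING MIN(total) > (SELECT AVG(total) FROM orders)

Result:
(no rows)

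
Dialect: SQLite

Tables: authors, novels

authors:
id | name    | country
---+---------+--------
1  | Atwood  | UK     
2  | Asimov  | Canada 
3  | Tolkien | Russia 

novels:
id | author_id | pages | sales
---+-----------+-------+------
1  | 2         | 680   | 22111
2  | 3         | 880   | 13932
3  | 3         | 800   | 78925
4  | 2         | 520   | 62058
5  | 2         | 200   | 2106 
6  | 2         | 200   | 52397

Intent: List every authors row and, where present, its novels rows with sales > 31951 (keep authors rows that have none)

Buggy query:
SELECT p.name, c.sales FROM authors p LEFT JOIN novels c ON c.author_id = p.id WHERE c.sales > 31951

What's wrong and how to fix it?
Bug: Filtering c.sales in WHERE discards the NULL rows produced by LEFT JOIN, turning it into an inner join

Fix: Move the right-table condition into the ON clause so unmatched parents are kept

Corrected query:
SELECT p.name, c.sales FROM authors p LEFT JOIN novels c ON c.author_id = p.id AND c.sales > 31951

Result:
name    | sales
--------+------
Atwood  | NULL 
Asimov  | 52397
Asimov  | 62058
Tolkien | 78925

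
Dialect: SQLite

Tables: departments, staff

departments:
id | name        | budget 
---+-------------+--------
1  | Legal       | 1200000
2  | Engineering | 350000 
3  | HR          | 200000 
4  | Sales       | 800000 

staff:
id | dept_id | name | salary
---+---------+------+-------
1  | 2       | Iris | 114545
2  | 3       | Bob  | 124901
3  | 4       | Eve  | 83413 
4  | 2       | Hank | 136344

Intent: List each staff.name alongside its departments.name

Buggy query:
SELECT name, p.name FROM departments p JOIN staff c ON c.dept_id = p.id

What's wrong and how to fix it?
Bug: 'name' exists in both joined tables, so the database can't tell which one is meant

Fix: Prefix ambiguous columns with the table alias

Corrected query:
SELECT c.name, p.name FROM departments p JOIN staff c ON c.dept_id = p.id

Result:
name | name       
-----+------------
Iris | Engineering
Bob  | HR         
Eve  | Sales      
Hank | Engineering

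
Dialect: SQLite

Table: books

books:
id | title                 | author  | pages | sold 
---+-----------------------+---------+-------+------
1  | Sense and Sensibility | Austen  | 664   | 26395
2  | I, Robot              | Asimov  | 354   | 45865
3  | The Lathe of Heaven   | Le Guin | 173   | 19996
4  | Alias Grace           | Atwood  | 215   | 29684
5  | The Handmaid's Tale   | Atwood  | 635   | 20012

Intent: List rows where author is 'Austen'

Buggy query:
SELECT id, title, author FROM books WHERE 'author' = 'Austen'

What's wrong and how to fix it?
Bug: Single quotes denote string literals in SQL; the column name is being compared as a constant string

Fix: Reference the column as author without single quotes

Corrected query:
SELECT id, title, author FROM books WHERE author = 'Austen'

Result:
id | title                 | author
---+-----------------------+-------
1  | Sense and Sensibility | Austen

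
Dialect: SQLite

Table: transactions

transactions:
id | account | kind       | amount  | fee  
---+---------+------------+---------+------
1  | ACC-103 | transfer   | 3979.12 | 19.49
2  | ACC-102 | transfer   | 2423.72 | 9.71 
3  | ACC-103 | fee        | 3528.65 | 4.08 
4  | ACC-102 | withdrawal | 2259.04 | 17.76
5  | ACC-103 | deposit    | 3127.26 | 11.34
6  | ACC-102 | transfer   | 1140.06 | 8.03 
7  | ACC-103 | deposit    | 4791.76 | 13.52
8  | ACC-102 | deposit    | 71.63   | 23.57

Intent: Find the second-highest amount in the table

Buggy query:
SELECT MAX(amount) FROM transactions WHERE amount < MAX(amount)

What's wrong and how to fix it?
Bug: The inner MAX is an aggregate inside WHERE, which is not allowed

Fix: Compute the overall MAX in a subquery, then take MAX of rows below it

Corrected query:
SELECT MAX(amount) FROM transactions WHERE amount < (SELECT MAX(amount) FROM transactions)

Result:
MAX(amount)
-----------
3979.12    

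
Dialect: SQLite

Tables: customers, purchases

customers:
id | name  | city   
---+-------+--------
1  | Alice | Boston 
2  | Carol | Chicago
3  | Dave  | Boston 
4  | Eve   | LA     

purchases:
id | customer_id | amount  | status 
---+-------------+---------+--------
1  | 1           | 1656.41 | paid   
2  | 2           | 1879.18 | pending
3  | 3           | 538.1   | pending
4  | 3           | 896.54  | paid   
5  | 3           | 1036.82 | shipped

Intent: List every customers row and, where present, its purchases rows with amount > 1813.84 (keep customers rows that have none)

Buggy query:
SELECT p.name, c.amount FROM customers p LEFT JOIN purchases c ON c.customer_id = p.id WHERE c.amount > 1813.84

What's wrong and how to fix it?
Bug: Filtering c.amount in WHERE discards the NULL rows produced by LEFT JOIN, turning it into an inner join

Fix: Move the right-table condition into the ON clause so unmatched parents are kept

Corrected query:
SELECT p.name, c.amount FROM customers p LEFT JOIN purchases c ON c.customer_id = p.id AND c.amount > 1813.84

Result:
name  | amount 
------+--------
Alice | NULL   
Carol | 1879.18
Dave  | NULL   
Eve   | NULL   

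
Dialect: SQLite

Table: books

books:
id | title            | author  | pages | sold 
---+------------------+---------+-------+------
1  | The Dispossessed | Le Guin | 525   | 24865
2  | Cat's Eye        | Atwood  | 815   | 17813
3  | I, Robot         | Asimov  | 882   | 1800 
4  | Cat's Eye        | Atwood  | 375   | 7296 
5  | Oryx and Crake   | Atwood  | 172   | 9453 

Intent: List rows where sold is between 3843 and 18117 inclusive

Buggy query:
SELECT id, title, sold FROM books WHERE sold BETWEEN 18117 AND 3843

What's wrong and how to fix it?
Bug: The bounds are reversed; BETWEEN a AND b requires a <= b to match anything

Fix: Write BETWEEN 3843 AND 18117

Corrected query:
SELECT id, title, sold FROM books WHERE sold BETWEEN 3843 AND 18117

Result:
id | title          | sold 
---+----------------+------
2  | Cat's Eye      | 17813
4  | Cat's Eye      | 7296 
5  | Oryx and Crake | 9453 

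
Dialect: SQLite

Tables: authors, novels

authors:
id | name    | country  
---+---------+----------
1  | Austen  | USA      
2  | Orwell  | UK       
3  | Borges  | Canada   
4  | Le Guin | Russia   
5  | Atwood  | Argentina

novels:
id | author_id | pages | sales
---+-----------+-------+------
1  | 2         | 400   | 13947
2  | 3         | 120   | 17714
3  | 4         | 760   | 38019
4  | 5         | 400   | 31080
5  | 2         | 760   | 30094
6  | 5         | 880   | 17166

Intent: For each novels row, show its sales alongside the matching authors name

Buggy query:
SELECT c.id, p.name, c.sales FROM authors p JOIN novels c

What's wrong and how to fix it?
Bug: Missing join condition: each novels row is matched to all authors rows instead of just its own

Fix: Specify the join condition linking the foreign key to the parent id

Corrected query:
SELECT c.id, p.name, c.sales FROM authors p JOIN novels c ON c.author_id = p.id

Result:
id | name    | sales
---+---------+------
1  | Orwell  | 13947
2  | Borges  | 17714
3  | Le Guin | 38019
4  | Atwood  | 31080
5  | Orwell  | 30094
6  | Atwood  | 17166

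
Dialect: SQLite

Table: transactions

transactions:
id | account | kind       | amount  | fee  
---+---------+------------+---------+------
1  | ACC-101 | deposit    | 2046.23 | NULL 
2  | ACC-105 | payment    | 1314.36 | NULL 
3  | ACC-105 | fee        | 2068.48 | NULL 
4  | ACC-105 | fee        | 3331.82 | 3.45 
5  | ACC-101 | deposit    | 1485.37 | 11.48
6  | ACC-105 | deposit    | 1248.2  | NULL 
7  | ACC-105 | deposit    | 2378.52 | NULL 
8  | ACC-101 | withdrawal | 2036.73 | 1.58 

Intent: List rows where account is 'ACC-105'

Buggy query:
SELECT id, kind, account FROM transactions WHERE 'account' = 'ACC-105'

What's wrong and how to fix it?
Bug: Single quotes denote string literals in SQL; the column name is being compared as a constant string

Fix: Remove the quotes around the column name (or use double quotes for an identifier)

Corrected query:
SELECT id, kind, account FROM transactions WHERE account = 'ACC-105'

Result:
id | kind    | account
---+---------+--------
2  | payment | ACC-105
3  | fee     | ACC-105
4  | fee     | ACC-105
6  | deposit | ACC-105
7  | deposit | ACC-105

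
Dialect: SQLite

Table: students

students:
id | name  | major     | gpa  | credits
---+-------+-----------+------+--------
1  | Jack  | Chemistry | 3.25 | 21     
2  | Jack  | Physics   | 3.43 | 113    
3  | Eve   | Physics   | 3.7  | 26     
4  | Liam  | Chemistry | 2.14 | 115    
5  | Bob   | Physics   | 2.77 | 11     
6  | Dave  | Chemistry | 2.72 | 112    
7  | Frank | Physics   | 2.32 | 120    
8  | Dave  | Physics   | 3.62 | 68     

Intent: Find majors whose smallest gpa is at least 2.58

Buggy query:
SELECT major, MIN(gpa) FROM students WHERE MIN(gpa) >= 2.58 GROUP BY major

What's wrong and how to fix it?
Bug: MIN() in WHERE is a misuse of aggregate

Fix: Replace WHERE with HAVING after the GROUP BY

Corrected query:
SELECT major, MIN(gpa) FROM students GROUP BY major HAVING MIN(gpa) >= 2.58

Result:
(no rows)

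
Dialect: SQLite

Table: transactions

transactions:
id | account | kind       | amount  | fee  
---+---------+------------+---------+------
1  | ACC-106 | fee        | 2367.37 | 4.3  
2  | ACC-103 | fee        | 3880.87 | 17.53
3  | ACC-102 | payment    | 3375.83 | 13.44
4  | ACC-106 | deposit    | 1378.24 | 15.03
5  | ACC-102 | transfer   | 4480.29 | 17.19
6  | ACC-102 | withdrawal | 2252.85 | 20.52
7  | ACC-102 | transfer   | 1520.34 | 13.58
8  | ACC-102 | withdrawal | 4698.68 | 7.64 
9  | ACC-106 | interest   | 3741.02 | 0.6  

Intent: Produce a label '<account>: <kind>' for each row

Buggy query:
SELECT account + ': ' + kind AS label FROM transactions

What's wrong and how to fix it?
Bug: SQLite uses || for string concatenation; + coerces text to numbers (yielding 0)

Fix: Use the || operator for string concatenation

Corrected query:
SELECT account || ': ' || kind AS label FROM transactions

Result:
label              
-------------------
ACC-106: fee       
ACC-103: fee       
ACC-102: payment   
ACC-106: deposit   
ACC-102: transfer  
ACC-102: withdrawal
ACC-102: transfer  
ACC-102: withdrawal
ACC-106: interest  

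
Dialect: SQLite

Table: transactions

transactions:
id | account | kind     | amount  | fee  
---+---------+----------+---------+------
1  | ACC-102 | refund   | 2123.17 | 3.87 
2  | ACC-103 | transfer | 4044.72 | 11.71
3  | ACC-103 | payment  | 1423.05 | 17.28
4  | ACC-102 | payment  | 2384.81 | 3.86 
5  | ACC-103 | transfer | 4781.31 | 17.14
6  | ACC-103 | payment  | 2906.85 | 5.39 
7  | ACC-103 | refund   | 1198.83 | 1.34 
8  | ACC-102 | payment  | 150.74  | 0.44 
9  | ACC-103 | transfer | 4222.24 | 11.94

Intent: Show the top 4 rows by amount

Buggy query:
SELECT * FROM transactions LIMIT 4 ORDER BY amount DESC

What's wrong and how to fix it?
Bug: ORDER BY cannot follow LIMIT; LIMIT is the final clause

Fix: Sort with ORDER BY, then apply LIMIT

Corrected query:
SELECT * FROM transactions ORDER BY amount DESC LIMIT 4

Result:
id | account | kind     | amount  | fee  
---+---------+----------+---------+------
5  | ACC-103 | transfer | 4781.31 | 17.14
9  | ACC-103 | transfer | 4222.24 | 11.94
2  | ACC-103 | transfer | 4044.72 | 11.71
6  | ACC-103 | payment  | 2906.85 | 5.39 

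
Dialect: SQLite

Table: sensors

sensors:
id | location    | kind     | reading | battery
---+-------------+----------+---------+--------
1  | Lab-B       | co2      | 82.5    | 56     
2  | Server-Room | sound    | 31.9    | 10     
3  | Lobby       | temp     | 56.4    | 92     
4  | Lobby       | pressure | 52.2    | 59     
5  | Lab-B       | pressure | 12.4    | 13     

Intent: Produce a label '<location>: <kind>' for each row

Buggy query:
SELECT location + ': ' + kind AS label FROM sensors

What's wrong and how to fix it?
Bug: SQLite uses || for string concatenation; + coerces text to numbers (yielding 0)

Fix: Replace + with || to concatenate text

Corrected query:
SELECT location || ': ' || kind AS label FROM sensors

Result:
label             
------------------
Lab-B: co2        
Server-Room: sound
Lobby: temp       
Lobby: pressure   
Lab-B: pressure   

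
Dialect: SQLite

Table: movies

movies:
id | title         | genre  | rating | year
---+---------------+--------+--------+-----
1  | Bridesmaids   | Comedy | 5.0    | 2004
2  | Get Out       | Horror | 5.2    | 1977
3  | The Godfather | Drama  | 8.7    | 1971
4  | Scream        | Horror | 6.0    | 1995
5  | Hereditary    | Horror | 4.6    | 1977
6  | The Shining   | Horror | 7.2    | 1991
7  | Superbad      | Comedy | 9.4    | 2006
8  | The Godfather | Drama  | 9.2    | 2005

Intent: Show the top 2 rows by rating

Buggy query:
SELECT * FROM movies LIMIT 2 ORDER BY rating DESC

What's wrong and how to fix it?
Bug: LIMIT must come after ORDER BY

Fix: Sort with ORDER BY, then apply LIMIT

Corrected query:
SELECT * FROM movies ORDER BY rating DESC LIMIT 2

Result:
id | title         | genre  | rating | year
---+---------------+--------+--------+-----
7  | Superbad      | Comedy | 9.4    | 2006
8  | The Godfather | Drama  | 9.2    | 2005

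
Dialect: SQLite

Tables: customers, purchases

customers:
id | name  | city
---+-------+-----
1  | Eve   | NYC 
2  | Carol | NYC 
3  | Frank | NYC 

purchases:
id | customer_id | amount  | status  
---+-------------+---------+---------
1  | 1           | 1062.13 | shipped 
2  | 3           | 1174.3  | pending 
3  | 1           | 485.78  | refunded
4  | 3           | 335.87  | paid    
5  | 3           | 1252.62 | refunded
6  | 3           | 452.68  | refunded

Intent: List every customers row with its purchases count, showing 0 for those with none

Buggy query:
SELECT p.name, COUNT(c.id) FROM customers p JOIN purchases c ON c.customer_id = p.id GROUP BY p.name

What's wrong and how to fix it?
Bug: INNER JOIN drops customers rows that have no matching purchases rows

Fix: Switch to LEFT JOIN to retain unmatched parent rows

Corrected query:
SELECT p.name, COUNT(c.id) FROM customers p LEFT JOIN purchases c ON c.customer_id = p.id GROUP BY p.name

Result:
name  | COUNT(c.id)
------+------------
Carol | 0          
Eve   | 2          
Frank | 4          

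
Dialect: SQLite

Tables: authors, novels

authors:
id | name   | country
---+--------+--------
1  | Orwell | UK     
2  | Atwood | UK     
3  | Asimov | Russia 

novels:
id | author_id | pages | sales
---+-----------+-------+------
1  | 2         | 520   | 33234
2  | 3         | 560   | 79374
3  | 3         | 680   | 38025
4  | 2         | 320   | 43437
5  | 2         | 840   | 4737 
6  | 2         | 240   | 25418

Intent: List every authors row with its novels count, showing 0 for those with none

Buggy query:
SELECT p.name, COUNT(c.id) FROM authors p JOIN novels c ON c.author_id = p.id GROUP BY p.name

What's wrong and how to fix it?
Bug: An inner join excludes parents with zero children

Fix: Use LEFT JOIN so parents without children still appear (COUNT(c.id) gives 0)

Corrected query:
SELECT p.name, COUNT(c.id) FROM authors p LEFT JOIN novels c ON c.author_id = p.id GROUP BY p.name

Result:
name   | COUNT(c.id)
-------+------------
Asimov | 2          
Atwood | 4          
Orwell | 0          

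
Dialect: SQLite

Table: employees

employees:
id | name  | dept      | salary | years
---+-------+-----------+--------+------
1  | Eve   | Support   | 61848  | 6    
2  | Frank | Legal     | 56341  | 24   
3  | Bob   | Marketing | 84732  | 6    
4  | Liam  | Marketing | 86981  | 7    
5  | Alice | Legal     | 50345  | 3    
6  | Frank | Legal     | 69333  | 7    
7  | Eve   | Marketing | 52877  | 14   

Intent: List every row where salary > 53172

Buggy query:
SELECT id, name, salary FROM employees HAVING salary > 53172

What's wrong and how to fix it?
Bug: HAVING filters the output of aggregation, but this query has no GROUP BY and no aggregate functions, so SQLite rejects it (HAVING clause on a non-aggregate query); the condition here is per row

Fix: Use WHERE for row-level filtering

Corrected query:
SELECT id, name, salary FROM employees WHERE salary > 53172

Result:
id | name  | salary
---+-------+-------
1  | Eve   | 61848 
2  | Frank | 56341 
3  | Bob   | 84732 
4  | Liam  | 86981 
6  | Frank | 69333 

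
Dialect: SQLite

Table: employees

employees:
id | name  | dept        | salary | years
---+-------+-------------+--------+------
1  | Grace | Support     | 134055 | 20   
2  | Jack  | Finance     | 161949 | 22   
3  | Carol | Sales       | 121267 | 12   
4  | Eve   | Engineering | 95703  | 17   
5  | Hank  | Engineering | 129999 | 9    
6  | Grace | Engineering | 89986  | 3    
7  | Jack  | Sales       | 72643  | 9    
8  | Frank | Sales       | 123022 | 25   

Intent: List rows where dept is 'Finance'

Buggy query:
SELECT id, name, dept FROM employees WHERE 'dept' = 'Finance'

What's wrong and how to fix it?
Bug: Single quotes denote string literals in SQL; the column name is being compared as a constant string

Fix: Reference the column as dept without single quotes

Corrected query:
SELECT id, name, dept FROM employees WHERE dept = 'Finance'

Result:
id | name | dept   
---+------+--------
2  | Jack | Finance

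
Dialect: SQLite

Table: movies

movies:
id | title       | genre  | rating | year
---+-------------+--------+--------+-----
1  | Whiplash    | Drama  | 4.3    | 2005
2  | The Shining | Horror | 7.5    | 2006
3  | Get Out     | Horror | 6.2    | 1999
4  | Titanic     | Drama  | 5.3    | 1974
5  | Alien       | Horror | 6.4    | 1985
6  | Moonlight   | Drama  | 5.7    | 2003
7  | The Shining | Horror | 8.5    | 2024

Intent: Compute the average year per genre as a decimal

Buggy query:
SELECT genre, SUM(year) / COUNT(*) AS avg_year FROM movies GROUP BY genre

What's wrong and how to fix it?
Bug: Both operands are integers, so '/' performs integer division and truncates

Fix: Multiply by 1.0 (or CAST to REAL) to force floating-point division

Corrected query:
SELECT genre, SUM(year) * 1.0 / COUNT(*) AS avg_year FROM movies GROUP BY genre

Result:
genre  | avg_year
-------+---------
Drama  | 1994    
Horror | 2003.5  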